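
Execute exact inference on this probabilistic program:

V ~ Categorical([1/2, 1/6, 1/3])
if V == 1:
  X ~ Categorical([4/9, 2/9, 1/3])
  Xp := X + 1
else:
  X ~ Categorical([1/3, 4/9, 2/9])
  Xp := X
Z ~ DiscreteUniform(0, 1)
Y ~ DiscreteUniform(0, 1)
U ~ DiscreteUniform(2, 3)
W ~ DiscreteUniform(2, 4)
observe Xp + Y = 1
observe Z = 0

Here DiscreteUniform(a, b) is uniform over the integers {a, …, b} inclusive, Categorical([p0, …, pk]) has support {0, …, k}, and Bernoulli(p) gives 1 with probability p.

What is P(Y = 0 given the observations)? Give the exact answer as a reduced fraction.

P(Y = 0 | obs) = 8/13

Enumerate traces; 30 have nonzero weight after conditioning:
  (V=0, X=0, Z=0, Y=1, U=2, W=2) weight 1/144
  (V=0, X=0, Z=0, Y=1, U=2, W=3) weight 1/144
  (V=0, X=0, Z=0, Y=1, U=2, W=4) weight 1/144
  (V=0, X=0, Z=0, Y=1, U=3, W=2) weight 1/144
  (V=0, X=0, Z=0, Y=1, U=3, W=3) weight 1/144
  (V=0, X=0, Z=0, Y=1, U=3, W=4) weight 1/144
  (V=0, X=1, Z=0, Y=0, U=2, W=2) weight 1/108
  (V=0, X=1, Z=0, Y=0, U=2, W=3) weight 1/108
  … 22 more
Group by Y:
  weight(Y=0) = 1/9
  weight(Y=1) = 5/72
Total weight = 1/9 + 5/72 = 13/72
P(Y=0 | obs) = 1/9 / 13/72 = 8/13
P(Y=1 | obs) = 5/72 / 13/72 = 5/13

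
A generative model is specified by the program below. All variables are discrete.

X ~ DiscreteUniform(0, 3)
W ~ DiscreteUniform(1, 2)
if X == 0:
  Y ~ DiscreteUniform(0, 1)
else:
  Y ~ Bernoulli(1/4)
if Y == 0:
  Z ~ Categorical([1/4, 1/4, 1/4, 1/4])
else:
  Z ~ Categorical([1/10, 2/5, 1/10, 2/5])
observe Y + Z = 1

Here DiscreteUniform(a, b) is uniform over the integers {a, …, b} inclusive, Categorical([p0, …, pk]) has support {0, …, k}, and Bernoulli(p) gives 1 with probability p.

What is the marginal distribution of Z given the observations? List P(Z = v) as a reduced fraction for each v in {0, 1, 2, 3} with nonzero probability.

Enumerate traces; 16 have nonzero weight after conditioning:
  (X=0, W=1, Y=0, Z=1) weight 1/64
  (X=0, W=1, Y=1, Z=0) weight 1/160
  (X=0, W=2, Y=0, Z=1) weight 1/64
  (X=0, W=2, Y=1, Z=0) weight 1/160
  (X=1, W=1, Y=0, Z=1) weight 3/128
  (X=1, W=1, Y=1, Z=0) weight 1/320
  (X=1, W=2, Y=0, Z=1) weight 3/128
  (X=1, W=2, Y=1, Z=0) weight 1/320
  … 8 more
Group by Z:
  weight(Z=0) = 1/32
  weight(Z=1) = 11/64
Total weight = 1/32 + 11/64 = 13/64
P(Z=0 | obs) = 1/32 / 13/64 = 2/13
P(Z=1 | obs) = 11/64 / 13/64 = 11/13

P(Z=0) = 2/13, P(Z=1) = 11/13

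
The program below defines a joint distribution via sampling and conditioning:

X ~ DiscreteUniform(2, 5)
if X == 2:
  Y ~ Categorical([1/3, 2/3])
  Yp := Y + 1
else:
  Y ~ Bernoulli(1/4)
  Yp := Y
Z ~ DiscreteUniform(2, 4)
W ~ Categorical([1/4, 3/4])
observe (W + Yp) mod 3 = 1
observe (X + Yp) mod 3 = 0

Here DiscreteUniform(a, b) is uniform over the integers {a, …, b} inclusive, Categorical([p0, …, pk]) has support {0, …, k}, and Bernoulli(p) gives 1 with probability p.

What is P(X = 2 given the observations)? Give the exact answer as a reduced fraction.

P(X = 2 | obs) = 2/17

Enumerate traces; 9 have nonzero weight after conditioning:
  (X=2, Y=0, Z=2, W=0) weight 1/144
  (X=2, Y=0, Z=3, W=0) weight 1/144
  (X=2, Y=0, Z=4, W=0) weight 1/144
  (X=3, Y=0, Z=2, W=1) weight 3/64
  (X=3, Y=0, Z=3, W=1) weight 3/64
  (X=3, Y=0, Z=4, W=1) weight 3/64
  (X=5, Y=1, Z=2, W=0) weight 1/192
  (X=5, Y=1, Z=3, W=0) weight 1/192
  … 1 more
Group by X:
  weight(X=2) = 1/48
  weight(X=3) = 9/64
  weight(X=5) = 1/64
Total weight = 1/48 + 9/64 + 1/64 = 17/96
P(X=2 | obs) = 1/48 / 17/96 = 2/17
P(X=3 | obs) = 9/64 / 17/96 = 27/34
P(X=5 | obs) = 1/64 / 17/96 = 3/34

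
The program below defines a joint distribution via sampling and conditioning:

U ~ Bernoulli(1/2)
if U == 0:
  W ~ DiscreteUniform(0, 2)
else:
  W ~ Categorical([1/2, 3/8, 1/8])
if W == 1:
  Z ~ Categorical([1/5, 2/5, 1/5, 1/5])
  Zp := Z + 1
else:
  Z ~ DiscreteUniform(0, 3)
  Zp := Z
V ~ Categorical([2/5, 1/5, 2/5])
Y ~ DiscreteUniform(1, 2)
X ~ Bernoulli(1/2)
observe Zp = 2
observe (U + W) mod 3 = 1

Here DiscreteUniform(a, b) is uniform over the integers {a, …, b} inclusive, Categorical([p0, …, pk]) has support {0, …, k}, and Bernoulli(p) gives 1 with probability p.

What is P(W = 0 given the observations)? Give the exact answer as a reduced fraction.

Enumerate traces; 24 have nonzero weight after conditioning:
  (U=0, W=1, Z=1, V=0, Y=1, X=0) weight 1/150
  (U=0, W=1, Z=1, V=0, Y=1, X=1) weight 1/150
  (U=0, W=1, Z=1, V=0, Y=2, X=0) weight 1/150
  (U=0, W=1, Z=1, V=0, Y=2, X=1) weight 1/150
  (U=0, W=1, Z=1, V=1, Y=1, X=0) weight 1/300
  (U=0, W=1, Z=1, V=1, Y=1, X=1) weight 1/300
  (U=0, W=1, Z=1, V=1, Y=2, X=0) weight 1/300
  (U=0, W=1, Z=1, V=1, Y=2, X=1) weight 1/300
  (U=1, W=0, Z=2, V=0, Y=1, X=0) weight 1/160
  … 15 more
Group by W:
  weight(W=0) = 1/16
  weight(W=1) = 1/15
Total weight = 1/16 + 1/15 = 31/240
P(W=0 | obs) = 1/16 / 31/240 = 15/31
P(W=1 | obs) = 1/15 / 31/240 = 16/31

P(W = 0 | obs) = 15/31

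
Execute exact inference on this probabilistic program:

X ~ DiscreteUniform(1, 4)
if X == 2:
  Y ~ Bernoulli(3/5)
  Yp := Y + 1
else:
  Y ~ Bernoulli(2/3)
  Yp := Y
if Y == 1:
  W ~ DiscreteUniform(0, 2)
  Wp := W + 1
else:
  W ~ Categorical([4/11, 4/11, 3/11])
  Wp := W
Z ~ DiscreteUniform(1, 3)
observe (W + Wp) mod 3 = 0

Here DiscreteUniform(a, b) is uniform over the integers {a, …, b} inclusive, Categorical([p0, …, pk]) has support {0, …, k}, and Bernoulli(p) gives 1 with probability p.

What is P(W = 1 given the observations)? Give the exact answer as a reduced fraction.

Enumerate traces; 24 have nonzero weight after conditioning:
  (X=1, Y=0, W=0, Z=1) weight 1/99
  (X=1, Y=0, W=0, Z=2) weight 1/99
  (X=1, Y=0, W=0, Z=3) weight 1/99
  (X=1, Y=1, W=1, Z=1) weight 1/54
  (X=1, Y=1, W=1, Z=2) weight 1/54
  (X=1, Y=1, W=1, Z=3) weight 1/54
  (X=2, Y=0, W=0, Z=1) weight 2/165
  (X=2, Y=0, W=0, Z=2) weight 2/165
  … 16 more
Group by W:
  weight(W=0) = 7/55
  weight(W=1) = 13/60
Total weight = 7/55 + 13/60 = 227/660
P(W=0 | obs) = 7/55 / 227/660 = 84/227
P(W=1 | obs) = 13/60 / 227/660 = 143/227

P(W = 1 | obs) = 143/227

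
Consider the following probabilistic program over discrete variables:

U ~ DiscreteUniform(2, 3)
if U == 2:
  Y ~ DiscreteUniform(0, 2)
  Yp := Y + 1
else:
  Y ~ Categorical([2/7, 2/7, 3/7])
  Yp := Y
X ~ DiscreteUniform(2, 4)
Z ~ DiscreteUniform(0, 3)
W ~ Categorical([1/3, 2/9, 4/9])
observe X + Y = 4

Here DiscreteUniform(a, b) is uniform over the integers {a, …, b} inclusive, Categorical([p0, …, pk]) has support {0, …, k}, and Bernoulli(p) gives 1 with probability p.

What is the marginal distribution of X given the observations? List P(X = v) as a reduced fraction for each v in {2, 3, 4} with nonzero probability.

Enumerate traces; 72 have nonzero weight after conditioning:
  (U=2, Y=0, X=4, Z=0, W=0) weight 1/216
  (U=2, Y=0, X=4, Z=0, W=1) weight 1/324
  (U=2, Y=0, X=4, Z=0, W=2) weight 1/162
  (U=2, Y=0, X=4, Z=1, W=0) weight 1/216
  (U=2, Y=0, X=4, Z=1, W=1) weight 1/324
  (U=2, Y=0, X=4, Z=1, W=2) weight 1/162
  (U=2, Y=0, X=4, Z=2, W=0) weight 1/216
  (U=2, Y=0, X=4, Z=2, W=1) weight 1/324
  (U=2, Y=1, X=3, Z=0, W=0) weight 1/216
  (U=2, Y=2, X=2, Z=0, W=0) weight 1/216
  … 62 more
Group by X:
  weight(X=2) = 8/63
  weight(X=3) = 13/126
  weight(X=4) = 13/126
Total weight = 8/63 + 13/126 + 13/126 = 1/3
P(X=2 | obs) = 8/63 / 1/3 = 8/21
P(X=3 | obs) = 13/126 / 1/3 = 13/42
P(X=4 | obs) = 13/126 / 1/3 = 13/42

P(X=2) = 8/21, P(X=3) = 13/42, P(X=4) = 13/42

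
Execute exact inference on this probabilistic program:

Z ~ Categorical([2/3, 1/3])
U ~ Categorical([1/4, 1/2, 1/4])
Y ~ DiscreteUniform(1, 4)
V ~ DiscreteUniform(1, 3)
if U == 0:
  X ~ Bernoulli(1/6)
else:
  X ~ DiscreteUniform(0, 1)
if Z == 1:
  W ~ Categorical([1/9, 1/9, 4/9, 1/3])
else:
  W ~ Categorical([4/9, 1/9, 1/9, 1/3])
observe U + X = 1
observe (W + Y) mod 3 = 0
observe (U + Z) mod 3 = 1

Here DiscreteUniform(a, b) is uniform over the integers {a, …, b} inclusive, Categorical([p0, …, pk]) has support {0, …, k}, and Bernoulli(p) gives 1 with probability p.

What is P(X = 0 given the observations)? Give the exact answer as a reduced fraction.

Enumerate traces; 30 have nonzero weight after conditioning:
  (Z=0, U=1, Y=1, V=1, X=0, W=2) weight 1/648
  (Z=0, U=1, Y=1, V=2, X=0, W=2) weight 1/648
  (Z=0, U=1, Y=1, V=3, X=0, W=2) weight 1/648
  (Z=0, U=1, Y=2, V=1, X=0, W=1) weight 1/648
  (Z=0, U=1, Y=2, V=2, X=0, W=1) weight 1/648
  (Z=0, U=1, Y=2, V=3, X=0, W=1) weight 1/648
  (Z=0, U=1, Y=3, V=1, X=0, W=0) weight 1/162
  (Z=0, U=1, Y=3, V=1, X=0, W=3) weight 1/216
  (Z=1, U=0, Y=1, V=1, X=1, W=2) weight 1/1944
  … 21 more
Group by X:
  weight(X=0) = 5/108
  weight(X=1) = 13/2592
Total weight = 5/108 + 13/2592 = 133/2592
P(X=0 | obs) = 5/108 / 133/2592 = 120/133
P(X=1 | obs) = 13/2592 / 133/2592 = 13/133

P(X = 0 | obs) = 120/133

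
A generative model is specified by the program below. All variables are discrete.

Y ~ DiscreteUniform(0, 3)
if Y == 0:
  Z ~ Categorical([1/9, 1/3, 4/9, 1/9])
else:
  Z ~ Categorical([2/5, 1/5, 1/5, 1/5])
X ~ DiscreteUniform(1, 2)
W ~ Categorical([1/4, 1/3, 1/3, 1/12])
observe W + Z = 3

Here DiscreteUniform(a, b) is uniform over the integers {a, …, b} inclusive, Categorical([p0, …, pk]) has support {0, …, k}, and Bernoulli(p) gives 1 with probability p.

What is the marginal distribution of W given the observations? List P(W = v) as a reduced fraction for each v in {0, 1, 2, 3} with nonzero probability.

Enumerate traces; 32 have nonzero weight after conditioning:
  (Y=0, Z=0, X=1, W=3) weight 1/864
  (Y=0, Z=0, X=2, W=3) weight 1/864
  (Y=0, Z=1, X=1, W=2) weight 1/72
  (Y=0, Z=1, X=2, W=2) weight 1/72
  (Y=0, Z=2, X=1, W=1) weight 1/54
  (Y=0, Z=2, X=2, W=1) weight 1/54
  (Y=0, Z=3, X=1, W=0) weight 1/288
  (Y=0, Z=3, X=2, W=0) weight 1/288
  … 24 more
Group by W:
  weight(W=0) = 2/45
  weight(W=1) = 47/540
  weight(W=2) = 7/90
  weight(W=3) = 59/2160
Total weight = 2/45 + 47/540 + 7/90 + 59/2160 = 511/2160
P(W=0 | obs) = 2/45 / 511/2160 = 96/511
P(W=1 | obs) = 47/540 / 511/2160 = 188/511
P(W=2 | obs) = 7/90 / 511/2160 = 24/73
P(W=3 | obs) = 59/2160 / 511/2160 = 59/511

P(W=0) = 96/511, P(W=1) = 188/511, P(W=2) = 24/73, P(W=3) = 59/511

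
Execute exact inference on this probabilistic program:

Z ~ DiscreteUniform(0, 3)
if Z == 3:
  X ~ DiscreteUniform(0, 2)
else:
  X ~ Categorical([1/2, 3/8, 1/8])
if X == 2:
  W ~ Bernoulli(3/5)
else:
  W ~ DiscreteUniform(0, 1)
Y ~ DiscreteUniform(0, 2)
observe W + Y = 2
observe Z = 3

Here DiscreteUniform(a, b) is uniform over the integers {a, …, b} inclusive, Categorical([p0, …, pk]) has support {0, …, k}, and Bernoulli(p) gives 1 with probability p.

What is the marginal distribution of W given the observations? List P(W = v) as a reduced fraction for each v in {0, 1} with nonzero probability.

Enumerate traces; 6 have nonzero weight after conditioning:
  (Z=3, X=0, W=0, Y=2) weight 1/72
  (Z=3, X=0, W=1, Y=1) weight 1/72
  (Z=3, X=1, W=0, Y=2) weight 1/72
  (Z=3, X=1, W=1, Y=1) weight 1/72
  (Z=3, X=2, W=0, Y=2) weight 1/90
  (Z=3, X=2, W=1, Y=1) weight 1/60
Group by W:
  weight(W=0) = 7/180
  weight(W=1) = 2/45
Total weight = 7/180 + 2/45 = 1/12
P(W=0 | obs) = 7/180 / 1/12 = 7/15
P(W=1 | obs) = 2/45 / 1/12 = 8/15

P(W=0) = 7/15, P(W=1) = 8/15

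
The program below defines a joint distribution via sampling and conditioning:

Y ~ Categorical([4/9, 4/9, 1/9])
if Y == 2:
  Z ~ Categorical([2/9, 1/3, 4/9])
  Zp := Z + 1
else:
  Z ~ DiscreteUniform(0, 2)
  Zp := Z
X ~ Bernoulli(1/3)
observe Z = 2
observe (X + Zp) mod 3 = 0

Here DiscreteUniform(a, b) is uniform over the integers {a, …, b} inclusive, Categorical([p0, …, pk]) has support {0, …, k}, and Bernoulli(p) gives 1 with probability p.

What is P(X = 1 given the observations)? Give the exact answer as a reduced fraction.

P(X = 1 | obs) = 3/4

Enumerate traces; 3 have nonzero weight after conditioning:
  (Y=0, Z=2, X=1) weight 4/81
  (Y=1, Z=2, X=1) weight 4/81
  (Y=2, Z=2, X=0) weight 8/243
Group by X:
  weight(X=0) = 8/243
  weight(X=1) = 8/81
Total weight = 8/243 + 8/81 = 32/243
P(X=0 | obs) = 8/243 / 32/243 = 1/4
P(X=1 | obs) = 8/81 / 32/243 = 3/4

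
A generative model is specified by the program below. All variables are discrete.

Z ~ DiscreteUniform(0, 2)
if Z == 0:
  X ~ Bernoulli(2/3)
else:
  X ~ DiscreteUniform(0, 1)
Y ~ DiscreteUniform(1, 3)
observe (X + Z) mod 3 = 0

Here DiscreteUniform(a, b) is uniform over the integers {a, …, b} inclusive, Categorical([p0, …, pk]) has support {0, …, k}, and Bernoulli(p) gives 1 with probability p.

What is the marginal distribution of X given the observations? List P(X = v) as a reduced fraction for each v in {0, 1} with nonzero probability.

Enumerate traces; 6 have nonzero weight after conditioning:
  (Z=0, X=0, Y=1) weight 1/27
  (Z=0, X=0, Y=2) weight 1/27
  (Z=0, X=0, Y=3) weight 1/27
  (Z=2, X=1, Y=1) weight 1/18
  (Z=2, X=1, Y=2) weight 1/18
  (Z=2, X=1, Y=3) weight 1/18
Group by X:
  weight(X=0) = 1/9
  weight(X=1) = 1/6
Total weight = 1/9 + 1/6 = 5/18
P(X=0 | obs) = 1/9 / 5/18 = 2/5
P(X=1 | obs) = 1/6 / 5/18 = 3/5

P(X=0) = 2/5, P(X=1) = 3/5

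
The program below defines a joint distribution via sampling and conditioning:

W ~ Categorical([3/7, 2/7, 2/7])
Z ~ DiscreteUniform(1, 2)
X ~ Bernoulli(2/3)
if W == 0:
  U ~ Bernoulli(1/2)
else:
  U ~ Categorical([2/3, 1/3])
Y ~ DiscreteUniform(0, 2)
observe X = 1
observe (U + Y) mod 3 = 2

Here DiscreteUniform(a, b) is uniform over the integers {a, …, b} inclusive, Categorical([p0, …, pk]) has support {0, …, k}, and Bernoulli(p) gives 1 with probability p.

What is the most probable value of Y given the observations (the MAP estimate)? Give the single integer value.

Enumerate traces; 12 have nonzero weight after conditioning:
  (W=0, Z=1, X=1, U=0, Y=2) weight 1/42
  (W=0, Z=1, X=1, U=1, Y=1) weight 1/42
  (W=0, Z=2, X=1, U=0, Y=2) weight 1/42
  (W=0, Z=2, X=1, U=1, Y=1) weight 1/42
  (W=1, Z=1, X=1, U=0, Y=2) weight 4/189
  (W=1, Z=1, X=1, U=1, Y=1) weight 2/189
  (W=1, Z=2, X=1, U=0, Y=2) weight 4/189
  (W=1, Z=2, X=1, U=1, Y=1) weight 2/189
  … 4 more
Group by Y:
  weight(Y=1) = 17/189
  weight(Y=2) = 25/189
Total weight = 17/189 + 25/189 = 2/9
P(Y=1 | obs) = 17/189 / 2/9 = 17/42
P(Y=2 | obs) = 25/189 / 2/9 = 25/42
argmax = 2

argmax_v P(Y = v | obs) = 2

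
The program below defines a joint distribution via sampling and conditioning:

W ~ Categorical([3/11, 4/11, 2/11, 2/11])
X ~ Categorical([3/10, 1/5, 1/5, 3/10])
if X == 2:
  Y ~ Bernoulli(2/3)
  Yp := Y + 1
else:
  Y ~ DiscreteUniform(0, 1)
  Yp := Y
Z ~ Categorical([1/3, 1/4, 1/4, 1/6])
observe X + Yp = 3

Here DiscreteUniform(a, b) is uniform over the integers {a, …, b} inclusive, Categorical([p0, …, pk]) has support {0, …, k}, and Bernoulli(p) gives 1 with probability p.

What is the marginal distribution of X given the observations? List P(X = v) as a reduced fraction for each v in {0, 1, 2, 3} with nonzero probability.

P(X=2) = 4/13, P(X=3) = 9/13

Enumerate traces; 32 have nonzero weight after conditioning:
  (W=0, X=2, Y=0, Z=0) weight 1/165
  (W=0, X=2, Y=0, Z=1) weight 1/220
  (W=0, X=2, Y=0, Z=2) weight 1/220
  (W=0, X=2, Y=0, Z=3) weight 1/330
  (W=0, X=3, Y=0, Z=0) weight 3/220
  (W=0, X=3, Y=0, Z=1) weight 9/880
  (W=0, X=3, Y=0, Z=2) weight 9/880
  (W=0, X=3, Y=0, Z=3) weight 3/440
  … 24 more
Group by X:
  weight(X=2) = 1/15
  weight(X=3) = 3/20
Total weight = 1/15 + 3/20 = 13/60
P(X=2 | obs) = 1/15 / 13/60 = 4/13
P(X=3 | obs) = 3/20 / 13/60 = 9/13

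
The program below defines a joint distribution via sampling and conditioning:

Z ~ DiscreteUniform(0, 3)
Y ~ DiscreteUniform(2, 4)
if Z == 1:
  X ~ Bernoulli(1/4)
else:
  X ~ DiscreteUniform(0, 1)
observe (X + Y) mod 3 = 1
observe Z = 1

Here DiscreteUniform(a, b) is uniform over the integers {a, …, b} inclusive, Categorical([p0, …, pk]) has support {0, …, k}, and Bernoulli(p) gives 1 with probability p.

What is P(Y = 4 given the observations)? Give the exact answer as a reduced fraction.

P(Y = 4 | obs) = 3/4

Enumerate traces; 2 have nonzero weight after conditioning:
  (Z=1, Y=3, X=1) weight 1/48
  (Z=1, Y=4, X=0) weight 1/16
Group by Y:
  weight(Y=3) = 1/48
  weight(Y=4) = 1/16
Total weight = 1/48 + 1/16 = 1/12
P(Y=3 | obs) = 1/48 / 1/12 = 1/4
P(Y=4 | obs) = 1/16 / 1/12 = 3/4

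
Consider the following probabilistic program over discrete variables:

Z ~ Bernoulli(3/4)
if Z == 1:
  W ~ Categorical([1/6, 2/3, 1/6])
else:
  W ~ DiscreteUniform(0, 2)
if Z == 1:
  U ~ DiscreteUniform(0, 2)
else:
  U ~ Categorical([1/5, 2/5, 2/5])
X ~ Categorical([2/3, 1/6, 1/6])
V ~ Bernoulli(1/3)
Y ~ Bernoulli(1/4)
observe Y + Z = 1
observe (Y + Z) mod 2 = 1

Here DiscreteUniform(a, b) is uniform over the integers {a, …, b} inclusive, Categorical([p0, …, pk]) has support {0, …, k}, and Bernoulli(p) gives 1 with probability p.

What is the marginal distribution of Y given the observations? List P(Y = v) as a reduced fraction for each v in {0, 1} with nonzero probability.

Enumerate traces; 108 have nonzero weight after conditioning:
  (Z=0, W=0, U=0, X=0, V=0, Y=1) weight 1/540
  (Z=0, W=0, U=0, X=0, V=1, Y=1) weight 1/1080
  (Z=0, W=0, U=0, X=1, V=0, Y=1) weight 1/2160
  (Z=0, W=0, U=0, X=1, V=1, Y=1) weight 1/4320
  (Z=0, W=0, U=0, X=2, V=0, Y=1) weight 1/2160
  (Z=0, W=0, U=0, X=2, V=1, Y=1) weight 1/4320
  (Z=0, W=0, U=1, X=0, V=0, Y=1) weight 1/270
  (Z=0, W=0, U=1, X=0, V=1, Y=1) weight 1/540
  (Z=1, W=0, U=0, X=0, V=0, Y=0) weight 1/72
  … 99 more
Group by Y:
  weight(Y=0) = 9/16
  weight(Y=1) = 1/16
Total weight = 9/16 + 1/16 = 5/8
P(Y=0 | obs) = 9/16 / 5/8 = 9/10
P(Y=1 | obs) = 1/16 / 5/8 = 1/10

P(Y=0) = 9/10, P(Y=1) = 1/10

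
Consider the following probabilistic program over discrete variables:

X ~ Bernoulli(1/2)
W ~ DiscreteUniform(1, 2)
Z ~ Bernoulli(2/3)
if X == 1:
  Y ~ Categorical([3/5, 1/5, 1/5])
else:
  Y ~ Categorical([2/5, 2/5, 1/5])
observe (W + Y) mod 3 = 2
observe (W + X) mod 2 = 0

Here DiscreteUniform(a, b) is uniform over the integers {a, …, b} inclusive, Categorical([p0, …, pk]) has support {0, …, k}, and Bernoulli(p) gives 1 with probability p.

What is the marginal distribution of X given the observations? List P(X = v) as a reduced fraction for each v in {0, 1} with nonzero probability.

Enumerate traces; 4 have nonzero weight after conditioning:
  (X=0, W=2, Z=0, Y=0) weight 1/30
  (X=0, W=2, Z=1, Y=0) weight 1/15
  (X=1, W=1, Z=0, Y=1) weight 1/60
  (X=1, W=1, Z=1, Y=1) weight 1/30
Group by X:
  weight(X=0) = 1/10
  weight(X=1) = 1/20
Total weight = 1/10 + 1/20 = 3/20
P(X=0 | obs) = 1/10 / 3/20 = 2/3
P(X=1 | obs) = 1/20 / 3/20 = 1/3

P(X=0) = 2/3, P(X=1) = 1/3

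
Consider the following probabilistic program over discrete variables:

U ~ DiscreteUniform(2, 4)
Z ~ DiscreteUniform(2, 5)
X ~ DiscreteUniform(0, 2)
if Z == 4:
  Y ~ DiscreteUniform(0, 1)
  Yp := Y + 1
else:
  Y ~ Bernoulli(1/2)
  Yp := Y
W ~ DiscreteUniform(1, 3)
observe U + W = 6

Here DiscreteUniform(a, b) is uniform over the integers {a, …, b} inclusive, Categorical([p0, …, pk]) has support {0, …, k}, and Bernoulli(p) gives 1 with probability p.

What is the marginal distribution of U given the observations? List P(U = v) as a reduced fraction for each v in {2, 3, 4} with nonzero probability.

Enumerate traces; 48 have nonzero weight after conditioning:
  (U=3, Z=2, X=0, Y=0, W=3) weight 1/216
  (U=3, Z=2, X=0, Y=1, W=3) weight 1/216
  (U=3, Z=2, X=1, Y=0, W=3) weight 1/216
  (U=3, Z=2, X=1, Y=1, W=3) weight 1/216
  (U=3, Z=2, X=2, Y=0, W=3) weight 1/216
  (U=3, Z=2, X=2, Y=1, W=3) weight 1/216
  (U=3, Z=3, X=0, Y=0, W=3) weight 1/216
  (U=3, Z=3, X=0, Y=1, W=3) weight 1/216
  (U=4, Z=2, X=0, Y=0, W=2) weight 1/216
  … 39 more
Group by U:
  weight(U=3) = 1/9
  weight(U=4) = 1/9
Total weight = 1/9 + 1/9 = 2/9
P(U=3 | obs) = 1/9 / 2/9 = 1/2
P(U=4 | obs) = 1/9 / 2/9 = 1/2

P(U=3) = 1/2, P(U=4) = 1/2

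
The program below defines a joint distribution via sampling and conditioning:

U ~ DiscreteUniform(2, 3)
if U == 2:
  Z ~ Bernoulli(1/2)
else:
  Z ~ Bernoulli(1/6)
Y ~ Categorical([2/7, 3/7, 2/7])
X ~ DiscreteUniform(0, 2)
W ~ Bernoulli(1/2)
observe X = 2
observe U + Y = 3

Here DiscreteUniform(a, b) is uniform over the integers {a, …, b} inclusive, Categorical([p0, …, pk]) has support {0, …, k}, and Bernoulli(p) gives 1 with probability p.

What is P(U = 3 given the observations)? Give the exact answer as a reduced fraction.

Enumerate traces; 8 have nonzero weight after conditioning:
  (U=2, Z=0, Y=1, X=2, W=0) weight 1/56
  (U=2, Z=0, Y=1, X=2, W=1) weight 1/56
  (U=2, Z=1, Y=1, X=2, W=0) weight 1/56
  (U=2, Z=1, Y=1, X=2, W=1) weight 1/56
  (U=3, Z=0, Y=0, X=2, W=0) weight 5/252
  (U=3, Z=0, Y=0, X=2, W=1) weight 5/252
  (U=3, Z=1, Y=0, X=2, W=0) weight 1/252
  (U=3, Z=1, Y=0, X=2, W=1) weight 1/252
Group by U:
  weight(U=2) = 1/14
  weight(U=3) = 1/21
Total weight = 1/14 + 1/21 = 5/42
P(U=2 | obs) = 1/14 / 5/42 = 3/5
P(U=3 | obs) = 1/21 / 5/42 = 2/5

P(U = 3 | obs) = 2/5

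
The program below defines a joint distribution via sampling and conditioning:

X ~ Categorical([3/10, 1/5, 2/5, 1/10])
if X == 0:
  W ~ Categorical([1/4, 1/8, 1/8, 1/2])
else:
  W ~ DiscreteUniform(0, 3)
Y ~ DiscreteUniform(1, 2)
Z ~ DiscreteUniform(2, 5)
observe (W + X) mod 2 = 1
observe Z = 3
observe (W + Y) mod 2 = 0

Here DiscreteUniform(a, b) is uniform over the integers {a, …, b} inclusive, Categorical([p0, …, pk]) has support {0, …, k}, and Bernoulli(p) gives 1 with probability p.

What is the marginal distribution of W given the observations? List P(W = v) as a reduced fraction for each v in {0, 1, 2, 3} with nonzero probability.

Enumerate traces; 8 have nonzero weight after conditioning:
  (X=0, W=1, Y=1, Z=3) weight 3/640
  (X=0, W=3, Y=1, Z=3) weight 3/160
  (X=1, W=0, Y=2, Z=3) weight 1/160
  (X=1, W=2, Y=2, Z=3) weight 1/160
  (X=2, W=1, Y=1, Z=3) weight 1/80
  (X=2, W=3, Y=1, Z=3) weight 1/80
  (X=3, W=0, Y=2, Z=3) weight 1/320
  (X=3, W=2, Y=2, Z=3) weight 1/320
Group by W:
  weight(W=0) = 3/320
  weight(W=1) = 11/640
  weight(W=2) = 3/320
  weight(W=3) = 1/32
Total weight = 3/320 + 11/640 + 3/320 + 1/32 = 43/640
P(W=0 | obs) = 3/320 / 43/640 = 6/43
P(W=1 | obs) = 11/640 / 43/640 = 11/43
P(W=2 | obs) = 3/320 / 43/640 = 6/43
P(W=3 | obs) = 1/32 / 43/640 = 20/43

P(W=0) = 6/43, P(W=1) = 11/43, P(W=2) = 6/43, P(W=3) = 20/43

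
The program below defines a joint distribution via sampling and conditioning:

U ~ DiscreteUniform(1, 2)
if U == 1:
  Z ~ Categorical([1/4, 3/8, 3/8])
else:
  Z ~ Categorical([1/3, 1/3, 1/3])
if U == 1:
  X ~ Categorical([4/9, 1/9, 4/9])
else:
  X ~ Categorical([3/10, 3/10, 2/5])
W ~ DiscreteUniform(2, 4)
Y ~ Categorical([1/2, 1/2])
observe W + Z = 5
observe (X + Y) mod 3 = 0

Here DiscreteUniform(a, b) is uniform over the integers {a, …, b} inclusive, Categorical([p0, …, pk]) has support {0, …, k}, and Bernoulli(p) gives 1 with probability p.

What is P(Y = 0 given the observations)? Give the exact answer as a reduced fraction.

P(Y = 0 | obs) = 8/17

Enumerate traces; 8 have nonzero weight after conditioning:
  (U=1, Z=1, X=0, W=4, Y=0) weight 1/72
  (U=1, Z=1, X=2, W=4, Y=1) weight 1/72
  (U=1, Z=2, X=0, W=3, Y=0) weight 1/72
  (U=1, Z=2, X=2, W=3, Y=1) weight 1/72
  (U=2, Z=1, X=0, W=4, Y=0) weight 1/120
  (U=2, Z=1, X=2, W=4, Y=1) weight 1/90
  (U=2, Z=2, X=0, W=3, Y=0) weight 1/120
  (U=2, Z=2, X=2, W=3, Y=1) weight 1/90
Group by Y:
  weight(Y=0) = 2/45
  weight(Y=1) = 1/20
Total weight = 2/45 + 1/20 = 17/180
P(Y=0 | obs) = 2/45 / 17/180 = 8/17
P(Y=1 | obs) = 1/20 / 17/180 = 9/17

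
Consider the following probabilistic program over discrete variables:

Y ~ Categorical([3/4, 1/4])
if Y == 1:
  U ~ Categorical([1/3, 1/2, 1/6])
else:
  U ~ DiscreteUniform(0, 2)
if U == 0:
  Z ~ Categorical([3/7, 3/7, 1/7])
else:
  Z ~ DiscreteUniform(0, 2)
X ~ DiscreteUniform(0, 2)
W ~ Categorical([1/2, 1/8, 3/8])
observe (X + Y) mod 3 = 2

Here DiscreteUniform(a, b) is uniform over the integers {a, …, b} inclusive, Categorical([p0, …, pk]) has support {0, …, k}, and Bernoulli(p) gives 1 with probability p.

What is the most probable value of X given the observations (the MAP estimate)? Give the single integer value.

Enumerate traces; 54 have nonzero weight after conditioning:
  (Y=0, U=0, Z=0, X=2, W=0) weight 1/56
  (Y=0, U=0, Z=0, X=2, W=1) weight 1/224
  (Y=0, U=0, Z=0, X=2, W=2) weight 3/224
  (Y=0, U=0, Z=1, X=2, W=0) weight 1/56
  (Y=0, U=0, Z=1, X=2, W=1) weight 1/224
  (Y=0, U=0, Z=1, X=2, W=2) weight 3/224
  (Y=0, U=0, Z=2, X=2, W=0) weight 1/168
  (Y=0, U=0, Z=2, X=2, W=1) weight 1/672
  (Y=1, U=0, Z=0, X=1, W=0) weight 1/168
  … 45 more
Group by X:
  weight(X=1) = 1/12
  weight(X=2) = 1/4
Total weight = 1/12 + 1/4 = 1/3
P(X=1 | obs) = 1/12 / 1/3 = 1/4
P(X=2 | obs) = 1/4 / 1/3 = 3/4
argmax = 2

argmax_v P(X = v | obs) = 2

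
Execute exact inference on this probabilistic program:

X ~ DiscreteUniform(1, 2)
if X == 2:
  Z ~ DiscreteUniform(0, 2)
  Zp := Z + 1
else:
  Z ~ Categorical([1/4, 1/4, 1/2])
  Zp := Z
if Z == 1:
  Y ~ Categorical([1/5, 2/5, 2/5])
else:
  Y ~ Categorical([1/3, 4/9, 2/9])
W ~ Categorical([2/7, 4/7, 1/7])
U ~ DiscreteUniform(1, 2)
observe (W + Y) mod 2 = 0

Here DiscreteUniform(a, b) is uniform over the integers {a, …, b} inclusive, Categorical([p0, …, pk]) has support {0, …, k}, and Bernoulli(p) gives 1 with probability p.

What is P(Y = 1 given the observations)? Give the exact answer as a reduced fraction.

P(Y = 1 | obs) = 932/1853

Enumerate traces; 60 have nonzero weight after conditioning:
  (X=1, Z=0, Y=0, W=0, U=1) weight 1/168
  (X=1, Z=0, Y=0, W=0, U=2) weight 1/168
  (X=1, Z=0, Y=0, W=2, U=1) weight 1/336
  (X=1, Z=0, Y=0, W=2, U=2) weight 1/336
  (X=1, Z=0, Y=1, W=1, U=1) weight 1/63
  (X=1, Z=0, Y=1, W=1, U=2) weight 1/63
  (X=1, Z=0, Y=2, W=0, U=1) weight 1/252
  (X=1, Z=0, Y=2, W=0, U=2) weight 1/252
  … 52 more
Group by Y:
  weight(Y=0) = 53/420
  weight(Y=1) = 233/945
  weight(Y=2) = 37/315
Total weight = 53/420 + 233/945 + 37/315 = 1853/3780
P(Y=0 | obs) = 53/420 / 1853/3780 = 477/1853
P(Y=1 | obs) = 233/945 / 1853/3780 = 932/1853
P(Y=2 | obs) = 37/315 / 1853/3780 = 444/1853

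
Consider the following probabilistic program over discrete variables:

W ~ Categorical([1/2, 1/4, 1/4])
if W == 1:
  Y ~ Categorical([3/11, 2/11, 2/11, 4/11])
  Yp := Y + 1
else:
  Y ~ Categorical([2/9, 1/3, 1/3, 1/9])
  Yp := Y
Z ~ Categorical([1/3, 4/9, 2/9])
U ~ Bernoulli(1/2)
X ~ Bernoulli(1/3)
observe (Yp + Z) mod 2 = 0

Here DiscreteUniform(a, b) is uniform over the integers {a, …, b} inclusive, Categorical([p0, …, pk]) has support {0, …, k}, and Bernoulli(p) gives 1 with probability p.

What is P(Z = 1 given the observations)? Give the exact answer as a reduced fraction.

Enumerate traces; 72 have nonzero weight after conditioning:
  (W=0, Y=0, Z=0, U=0, X=0) weight 1/81
  (W=0, Y=0, Z=0, U=0, X=1) weight 1/162
  (W=0, Y=0, Z=0, U=1, X=0) weight 1/81
  (W=0, Y=0, Z=0, U=1, X=1) weight 1/162
  (W=0, Y=0, Z=2, U=0, X=0) weight 2/243
  (W=0, Y=0, Z=2, U=0, X=1) weight 1/243
  (W=0, Y=0, Z=2, U=1, X=0) weight 2/243
  (W=0, Y=0, Z=2, U=1, X=1) weight 1/243
  (W=0, Y=1, Z=1, U=0, X=0) weight 2/81
  … 63 more
Group by Z:
  weight(Z=0) = 73/396
  weight(Z=1) = 59/297
  weight(Z=2) = 73/594
Total weight = 73/396 + 59/297 + 73/594 = 601/1188
P(Z=0 | obs) = 73/396 / 601/1188 = 219/601
P(Z=1 | obs) = 59/297 / 601/1188 = 236/601
P(Z=2 | obs) = 73/594 / 601/1188 = 146/601

P(Z = 1 | obs) = 236/601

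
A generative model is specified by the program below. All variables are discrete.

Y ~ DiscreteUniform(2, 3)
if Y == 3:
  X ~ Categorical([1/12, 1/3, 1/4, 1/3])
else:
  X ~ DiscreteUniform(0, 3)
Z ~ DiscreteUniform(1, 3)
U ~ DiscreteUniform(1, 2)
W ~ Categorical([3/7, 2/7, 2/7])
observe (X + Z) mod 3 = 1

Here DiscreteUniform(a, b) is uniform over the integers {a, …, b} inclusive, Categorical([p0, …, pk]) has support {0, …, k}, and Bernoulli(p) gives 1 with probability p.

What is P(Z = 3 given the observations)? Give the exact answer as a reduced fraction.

P(Z = 3 | obs) = 7/24

Enumerate traces; 48 have nonzero weight after conditioning:
  (Y=2, X=0, Z=1, U=1, W=0) weight 1/112
  (Y=2, X=0, Z=1, U=1, W=1) weight 1/168
  (Y=2, X=0, Z=1, U=1, W=2) weight 1/168
  (Y=2, X=0, Z=1, U=2, W=0) weight 1/112
  (Y=2, X=0, Z=1, U=2, W=1) weight 1/168
  (Y=2, X=0, Z=1, U=2, W=2) weight 1/168
  (Y=2, X=1, Z=3, U=1, W=0) weight 1/112
  (Y=2, X=1, Z=3, U=1, W=1) weight 1/168
  (Y=2, X=2, Z=2, U=1, W=0) weight 1/112
  … 39 more
Group by Z:
  weight(Z=1) = 11/72
  weight(Z=2) = 1/12
  weight(Z=3) = 7/72
Total weight = 11/72 + 1/12 + 7/72 = 1/3
P(Z=1 | obs) = 11/72 / 1/3 = 11/24
P(Z=2 | obs) = 1/12 / 1/3 = 1/4
P(Z=3 | obs) = 7/72 / 1/3 = 7/24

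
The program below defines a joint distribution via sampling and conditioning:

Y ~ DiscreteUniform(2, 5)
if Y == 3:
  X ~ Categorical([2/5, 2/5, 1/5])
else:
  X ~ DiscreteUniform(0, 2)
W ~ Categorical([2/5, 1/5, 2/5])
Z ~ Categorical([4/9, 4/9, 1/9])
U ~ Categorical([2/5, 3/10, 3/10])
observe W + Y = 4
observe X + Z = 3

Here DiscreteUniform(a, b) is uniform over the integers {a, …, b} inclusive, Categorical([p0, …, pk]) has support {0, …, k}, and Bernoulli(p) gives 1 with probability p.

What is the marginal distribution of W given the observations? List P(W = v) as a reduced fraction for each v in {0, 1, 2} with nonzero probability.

Enumerate traces; 18 have nonzero weight after conditioning:
  (Y=2, X=1, W=2, Z=2, U=0) weight 1/675
  (Y=2, X=1, W=2, Z=2, U=1) weight 1/900
  (Y=2, X=1, W=2, Z=2, U=2) weight 1/900
  (Y=2, X=2, W=2, Z=1, U=0) weight 4/675
  (Y=2, X=2, W=2, Z=1, U=1) weight 1/225
  (Y=2, X=2, W=2, Z=1, U=2) weight 1/225
  (Y=3, X=1, W=1, Z=2, U=0) weight 1/1125
  (Y=3, X=1, W=1, Z=2, U=1) weight 1/1500
  (Y=4, X=1, W=0, Z=2, U=0) weight 1/675
  … 9 more
Group by W:
  weight(W=0) = 1/54
  weight(W=1) = 1/150
  weight(W=2) = 1/54
Total weight = 1/54 + 1/150 + 1/54 = 59/1350
P(W=0 | obs) = 1/54 / 59/1350 = 25/59
P(W=1 | obs) = 1/150 / 59/1350 = 9/59
P(W=2 | obs) = 1/54 / 59/1350 = 25/59

P(W=0) = 25/59, P(W=1) = 9/59, P(W=2) = 25/59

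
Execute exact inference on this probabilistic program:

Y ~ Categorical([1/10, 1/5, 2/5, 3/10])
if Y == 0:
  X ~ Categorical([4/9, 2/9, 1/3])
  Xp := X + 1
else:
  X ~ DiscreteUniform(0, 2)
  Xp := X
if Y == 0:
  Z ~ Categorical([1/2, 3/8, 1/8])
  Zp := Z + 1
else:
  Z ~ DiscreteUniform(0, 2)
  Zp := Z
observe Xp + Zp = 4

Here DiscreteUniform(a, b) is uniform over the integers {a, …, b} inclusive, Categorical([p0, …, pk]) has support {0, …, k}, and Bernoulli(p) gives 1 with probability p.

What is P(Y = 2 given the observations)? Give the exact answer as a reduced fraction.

Enumerate traces; 6 have nonzero weight after conditioning:
  (Y=0, X=0, Z=2) weight 1/180
  (Y=0, X=1, Z=1) weight 1/120
  (Y=0, X=2, Z=0) weight 1/60
  (Y=1, X=2, Z=2) weight 1/45
  (Y=2, X=2, Z=2) weight 2/45
  (Y=3, X=2, Z=2) weight 1/30
Group by Y:
  weight(Y=0) = 11/360
  weight(Y=1) = 1/45
  weight(Y=2) = 2/45
  weight(Y=3) = 1/30
Total weight = 11/360 + 1/45 + 2/45 + 1/30 = 47/360
P(Y=0 | obs) = 11/360 / 47/360 = 11/47
P(Y=1 | obs) = 1/45 / 47/360 = 8/47
P(Y=2 | obs) = 2/45 / 47/360 = 16/47
P(Y=3 | obs) = 1/30 / 47/360 = 12/47

P(Y = 2 | obs) = 16/47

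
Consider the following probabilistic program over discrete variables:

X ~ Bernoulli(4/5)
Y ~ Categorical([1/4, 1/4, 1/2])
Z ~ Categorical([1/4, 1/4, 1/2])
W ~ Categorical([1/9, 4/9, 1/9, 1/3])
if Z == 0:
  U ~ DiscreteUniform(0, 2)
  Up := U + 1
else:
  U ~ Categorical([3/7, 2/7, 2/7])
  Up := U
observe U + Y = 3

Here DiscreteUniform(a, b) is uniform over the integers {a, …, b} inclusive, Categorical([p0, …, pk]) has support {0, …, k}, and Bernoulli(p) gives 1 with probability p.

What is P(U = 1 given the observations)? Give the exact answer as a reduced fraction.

Enumerate traces; 48 have nonzero weight after conditioning:
  (X=0, Y=1, Z=0, W=0, U=2) weight 1/2160
  (X=0, Y=1, Z=0, W=1, U=2) weight 1/540
  (X=0, Y=1, Z=0, W=2, U=2) weight 1/2160
  (X=0, Y=1, Z=0, W=3, U=2) weight 1/720
  (X=0, Y=1, Z=1, W=0, U=2) weight 1/2520
  (X=0, Y=1, Z=1, W=1, U=2) weight 1/630
  (X=0, Y=1, Z=1, W=2, U=2) weight 1/2520
  (X=0, Y=1, Z=1, W=3, U=2) weight 1/840
  (X=0, Y=2, Z=0, W=0, U=1) weight 1/1080
  … 39 more
Group by U:
  weight(U=1) = 25/168
  weight(U=2) = 25/336
Total weight = 25/168 + 25/336 = 25/112
P(U=1 | obs) = 25/168 / 25/112 = 2/3
P(U=2 | obs) = 25/336 / 25/112 = 1/3

P(U = 1 | obs) = 2/3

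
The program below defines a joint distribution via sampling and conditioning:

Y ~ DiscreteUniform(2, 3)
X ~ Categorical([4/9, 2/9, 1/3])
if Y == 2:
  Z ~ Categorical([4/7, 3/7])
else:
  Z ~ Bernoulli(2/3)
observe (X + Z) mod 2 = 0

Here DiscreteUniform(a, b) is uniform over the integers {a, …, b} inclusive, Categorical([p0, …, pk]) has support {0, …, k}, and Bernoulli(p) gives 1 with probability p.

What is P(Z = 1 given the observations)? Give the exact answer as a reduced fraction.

P(Z = 1 | obs) = 46/179

Enumerate traces; 6 have nonzero weight after conditioning:
  (Y=2, X=0, Z=0) weight 8/63
  (Y=2, X=1, Z=1) weight 1/21
  (Y=2, X=2, Z=0) weight 2/21
  (Y=3, X=0, Z=0) weight 2/27
  (Y=3, X=1, Z=1) weight 2/27
  (Y=3, X=2, Z=0) weight 1/18
Group by Z:
  weight(Z=0) = 19/54
  weight(Z=1) = 23/189
Total weight = 19/54 + 23/189 = 179/378
P(Z=0 | obs) = 19/54 / 179/378 = 133/179
P(Z=1 | obs) = 23/189 / 179/378 = 46/179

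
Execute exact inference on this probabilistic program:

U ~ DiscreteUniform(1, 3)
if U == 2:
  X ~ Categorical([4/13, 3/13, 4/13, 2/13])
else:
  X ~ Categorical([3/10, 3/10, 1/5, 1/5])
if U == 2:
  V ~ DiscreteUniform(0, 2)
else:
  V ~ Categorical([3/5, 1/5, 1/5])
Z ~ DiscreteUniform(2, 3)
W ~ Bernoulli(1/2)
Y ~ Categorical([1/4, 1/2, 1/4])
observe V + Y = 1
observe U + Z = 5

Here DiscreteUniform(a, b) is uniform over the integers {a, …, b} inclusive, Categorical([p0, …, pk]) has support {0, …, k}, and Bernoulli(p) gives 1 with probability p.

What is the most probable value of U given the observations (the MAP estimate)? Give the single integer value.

argmax_v P(U = v | obs) = 3

Enumerate traces; 32 have nonzero weight after conditioning:
  (U=2, X=0, V=0, Z=3, W=0, Y=1) weight 1/234
  (U=2, X=0, V=0, Z=3, W=1, Y=1) weight 1/234
  (U=2, X=0, V=1, Z=3, W=0, Y=0) weight 1/468
  (U=2, X=0, V=1, Z=3, W=1, Y=0) weight 1/468
  (U=2, X=1, V=0, Z=3, W=0, Y=1) weight 1/312
  (U=2, X=1, V=0, Z=3, W=1, Y=1) weight 1/312
  (U=2, X=1, V=1, Z=3, W=0, Y=0) weight 1/624
  (U=2, X=1, V=1, Z=3, W=1, Y=0) weight 1/624
  (U=3, X=0, V=0, Z=2, W=0, Y=1) weight 3/400
  … 23 more
Group by U:
  weight(U=2) = 1/24
  weight(U=3) = 7/120
Total weight = 1/24 + 7/120 = 1/10
P(U=2 | obs) = 1/24 / 1/10 = 5/12
P(U=3 | obs) = 7/120 / 1/10 = 7/12
argmax = 3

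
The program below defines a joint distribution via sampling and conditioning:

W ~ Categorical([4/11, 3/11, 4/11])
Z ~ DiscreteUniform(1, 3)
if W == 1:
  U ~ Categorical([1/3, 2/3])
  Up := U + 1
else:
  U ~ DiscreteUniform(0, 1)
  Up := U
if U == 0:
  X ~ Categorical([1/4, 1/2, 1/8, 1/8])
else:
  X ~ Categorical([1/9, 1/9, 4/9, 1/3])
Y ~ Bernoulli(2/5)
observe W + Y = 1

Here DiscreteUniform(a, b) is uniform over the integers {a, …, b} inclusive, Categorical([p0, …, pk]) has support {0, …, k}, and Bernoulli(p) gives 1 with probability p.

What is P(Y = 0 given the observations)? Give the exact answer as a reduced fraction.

Enumerate traces; 48 have nonzero weight after conditioning:
  (W=0, Z=1, U=0, X=0, Y=1) weight 1/165
  (W=0, Z=1, U=0, X=1, Y=1) weight 2/165
  (W=0, Z=1, U=0, X=2, Y=1) weight 1/330
  (W=0, Z=1, U=0, X=3, Y=1) weight 1/330
  (W=0, Z=1, U=1, X=0, Y=1) weight 4/1485
  (W=0, Z=1, U=1, X=1, Y=1) weight 4/1485
  (W=0, Z=1, U=1, X=2, Y=1) weight 16/1485
  (W=0, Z=1, U=1, X=3, Y=1) weight 4/495
  (W=1, Z=1, U=0, X=0, Y=0) weight 1/220
  … 39 more
Group by Y:
  weight(Y=0) = 9/55
  weight(Y=1) = 8/55
Total weight = 9/55 + 8/55 = 17/55
P(Y=0 | obs) = 9/55 / 17/55 = 9/17
P(Y=1 | obs) = 8/55 / 17/55 = 8/17

P(Y = 0 | obs) = 9/17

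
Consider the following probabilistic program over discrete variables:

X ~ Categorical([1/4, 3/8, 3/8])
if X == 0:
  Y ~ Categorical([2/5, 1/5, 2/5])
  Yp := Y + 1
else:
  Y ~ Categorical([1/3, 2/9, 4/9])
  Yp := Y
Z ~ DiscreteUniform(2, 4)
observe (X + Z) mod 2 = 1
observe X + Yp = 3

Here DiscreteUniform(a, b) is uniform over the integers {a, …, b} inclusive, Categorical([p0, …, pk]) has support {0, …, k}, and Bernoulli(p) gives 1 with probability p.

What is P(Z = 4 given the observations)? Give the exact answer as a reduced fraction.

Enumerate traces; 4 have nonzero weight after conditioning:
  (X=0, Y=2, Z=3) weight 1/30
  (X=1, Y=2, Z=2) weight 1/18
  (X=1, Y=2, Z=4) weight 1/18
  (X=2, Y=1, Z=3) weight 1/36
Group by Z:
  weight(Z=2) = 1/18
  weight(Z=3) = 11/180
  weight(Z=4) = 1/18
Total weight = 1/18 + 11/180 + 1/18 = 31/180
P(Z=2 | obs) = 1/18 / 31/180 = 10/31
P(Z=3 | obs) = 11/180 / 31/180 = 11/31
P(Z=4 | obs) = 1/18 / 31/180 = 10/31

P(Z = 4 | obs) = 10/31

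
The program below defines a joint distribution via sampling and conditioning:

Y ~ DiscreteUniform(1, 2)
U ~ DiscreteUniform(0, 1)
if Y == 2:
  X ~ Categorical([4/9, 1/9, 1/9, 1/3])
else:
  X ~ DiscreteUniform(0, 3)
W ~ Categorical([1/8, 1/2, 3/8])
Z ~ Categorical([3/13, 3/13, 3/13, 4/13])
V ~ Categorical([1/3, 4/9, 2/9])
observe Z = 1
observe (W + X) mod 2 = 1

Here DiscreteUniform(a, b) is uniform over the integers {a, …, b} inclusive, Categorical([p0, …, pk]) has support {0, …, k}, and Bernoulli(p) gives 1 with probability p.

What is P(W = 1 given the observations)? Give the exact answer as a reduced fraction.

P(W = 1 | obs) = 19/36

Enumerate traces; 72 have nonzero weight after conditioning:
  (Y=1, U=0, X=0, W=1, Z=1, V=0) weight 1/416
  (Y=1, U=0, X=0, W=1, Z=1, V=1) weight 1/312
  (Y=1, U=0, X=0, W=1, Z=1, V=2) weight 1/624
  (Y=1, U=0, X=1, W=0, Z=1, V=0) weight 1/1664
  (Y=1, U=0, X=1, W=0, Z=1, V=1) weight 1/1248
  (Y=1, U=0, X=1, W=0, Z=1, V=2) weight 1/2496
  (Y=1, U=0, X=1, W=2, Z=1, V=0) weight 3/1664
  (Y=1, U=0, X=1, W=2, Z=1, V=1) weight 1/416
  … 64 more
Group by W:
  weight(W=0) = 17/1248
  weight(W=1) = 19/312
  weight(W=2) = 17/416
Total weight = 17/1248 + 19/312 + 17/416 = 3/26
P(W=0 | obs) = 17/1248 / 3/26 = 17/144
P(W=1 | obs) = 19/312 / 3/26 = 19/36
P(W=2 | obs) = 17/416 / 3/26 = 17/48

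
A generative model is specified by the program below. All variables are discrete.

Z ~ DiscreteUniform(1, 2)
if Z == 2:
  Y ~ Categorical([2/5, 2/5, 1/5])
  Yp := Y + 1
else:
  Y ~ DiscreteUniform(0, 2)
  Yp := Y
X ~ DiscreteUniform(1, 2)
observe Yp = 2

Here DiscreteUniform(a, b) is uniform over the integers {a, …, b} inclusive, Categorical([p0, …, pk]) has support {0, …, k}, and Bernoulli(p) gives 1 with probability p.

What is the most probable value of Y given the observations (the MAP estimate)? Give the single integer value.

argmax_v P(Y = v | obs) = 1

Enumerate traces; 4 have nonzero weight after conditioning:
  (Z=1, Y=2, X=1) weight 1/12
  (Z=1, Y=2, X=2) weight 1/12
  (Z=2, Y=1, X=1) weight 1/10
  (Z=2, Y=1, X=2) weight 1/10
Group by Y:
  weight(Y=1) = 1/5
  weight(Y=2) = 1/6
Total weight = 1/5 + 1/6 = 11/30
P(Y=1 | obs) = 1/5 / 11/30 = 6/11
P(Y=2 | obs) = 1/6 / 11/30 = 5/11
argmax = 1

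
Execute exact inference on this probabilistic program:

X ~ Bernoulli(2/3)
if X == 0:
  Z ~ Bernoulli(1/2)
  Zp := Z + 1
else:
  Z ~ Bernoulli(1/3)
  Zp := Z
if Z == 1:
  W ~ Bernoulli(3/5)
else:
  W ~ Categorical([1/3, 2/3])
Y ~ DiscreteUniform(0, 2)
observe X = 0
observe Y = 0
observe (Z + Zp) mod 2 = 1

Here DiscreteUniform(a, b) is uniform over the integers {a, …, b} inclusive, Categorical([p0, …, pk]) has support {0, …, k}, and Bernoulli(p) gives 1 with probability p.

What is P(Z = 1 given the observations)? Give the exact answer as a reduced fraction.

Enumerate traces; 4 have nonzero weight after conditioning:
  (X=0, Z=0, W=0, Y=0) weight 1/54
  (X=0, Z=0, W=1, Y=0) weight 1/27
  (X=0, Z=1, W=0, Y=0) weight 1/45
  (X=0, Z=1, W=1, Y=0) weight 1/30
Group by Z:
  weight(Z=0) = 1/18
  weight(Z=1) = 1/18
Total weight = 1/18 + 1/18 = 1/9
P(Z=0 | obs) = 1/18 / 1/9 = 1/2
P(Z=1 | obs) = 1/18 / 1/9 = 1/2

P(Z = 1 | obs) = 1/2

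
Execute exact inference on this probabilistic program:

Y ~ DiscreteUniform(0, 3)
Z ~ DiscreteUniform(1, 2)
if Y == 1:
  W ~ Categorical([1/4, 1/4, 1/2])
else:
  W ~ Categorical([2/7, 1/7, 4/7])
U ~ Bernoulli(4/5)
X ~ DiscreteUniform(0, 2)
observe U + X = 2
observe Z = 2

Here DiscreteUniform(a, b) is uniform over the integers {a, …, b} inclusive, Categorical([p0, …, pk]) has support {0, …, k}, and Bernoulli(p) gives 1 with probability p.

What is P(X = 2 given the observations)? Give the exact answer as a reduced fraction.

Enumerate traces; 24 have nonzero weight after conditioning:
  (Y=0, Z=2, W=0, U=0, X=2) weight 1/420
  (Y=0, Z=2, W=0, U=1, X=1) weight 1/105
  (Y=0, Z=2, W=1, U=0, X=2) weight 1/840
  (Y=0, Z=2, W=1, U=1, X=1) weight 1/210
  (Y=0, Z=2, W=2, U=0, X=2) weight 1/210
  (Y=0, Z=2, W=2, U=1, X=1) weight 2/105
  (Y=1, Z=2, W=0, U=0, X=2) weight 1/480
  (Y=1, Z=2, W=0, U=1, X=1) weight 1/120
  … 16 more
Group by X:
  weight(X=1) = 2/15
  weight(X=2) = 1/30
Total weight = 2/15 + 1/30 = 1/6
P(X=1 | obs) = 2/15 / 1/6 = 4/5
P(X=2 | obs) = 1/30 / 1/6 = 1/5

P(X = 2 | obs) = 1/5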